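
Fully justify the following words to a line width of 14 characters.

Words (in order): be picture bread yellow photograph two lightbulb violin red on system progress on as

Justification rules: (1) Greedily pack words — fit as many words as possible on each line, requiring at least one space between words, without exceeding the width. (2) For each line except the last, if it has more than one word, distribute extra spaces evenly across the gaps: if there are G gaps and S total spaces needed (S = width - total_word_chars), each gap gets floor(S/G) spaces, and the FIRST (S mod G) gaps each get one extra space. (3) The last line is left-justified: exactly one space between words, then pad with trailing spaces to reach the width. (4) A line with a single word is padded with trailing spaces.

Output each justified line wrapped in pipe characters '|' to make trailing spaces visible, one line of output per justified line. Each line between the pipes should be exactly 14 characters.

Line 1: ['be', 'picture'] (min_width=10, slack=4)
Line 2: ['bread', 'yellow'] (min_width=12, slack=2)
Line 3: ['photograph', 'two'] (min_width=14, slack=0)
Line 4: ['lightbulb'] (min_width=9, slack=5)
Line 5: ['violin', 'red', 'on'] (min_width=13, slack=1)
Line 6: ['system'] (min_width=6, slack=8)
Line 7: ['progress', 'on', 'as'] (min_width=14, slack=0)

Answer: |be     picture|
|bread   yellow|
|photograph two|
|lightbulb     |
|violin  red on|
|system        |
|progress on as|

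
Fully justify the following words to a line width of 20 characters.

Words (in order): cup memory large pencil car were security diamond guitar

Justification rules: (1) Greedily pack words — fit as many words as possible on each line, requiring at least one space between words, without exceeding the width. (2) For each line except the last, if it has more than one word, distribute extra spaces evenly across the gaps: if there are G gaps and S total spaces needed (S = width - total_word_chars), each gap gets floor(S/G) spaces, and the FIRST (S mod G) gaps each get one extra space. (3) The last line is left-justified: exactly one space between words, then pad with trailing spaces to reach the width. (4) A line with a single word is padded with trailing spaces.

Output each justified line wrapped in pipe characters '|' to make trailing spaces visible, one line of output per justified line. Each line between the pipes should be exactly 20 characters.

Answer: |cup   memory   large|
|pencil    car   were|
|security     diamond|
|guitar              |

Derivation:
Line 1: ['cup', 'memory', 'large'] (min_width=16, slack=4)
Line 2: ['pencil', 'car', 'were'] (min_width=15, slack=5)
Line 3: ['security', 'diamond'] (min_width=16, slack=4)
Line 4: ['guitar'] (min_width=6, slack=14)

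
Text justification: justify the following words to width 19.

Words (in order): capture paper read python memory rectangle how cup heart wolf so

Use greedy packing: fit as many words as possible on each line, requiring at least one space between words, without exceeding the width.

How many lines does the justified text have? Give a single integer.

Line 1: ['capture', 'paper', 'read'] (min_width=18, slack=1)
Line 2: ['python', 'memory'] (min_width=13, slack=6)
Line 3: ['rectangle', 'how', 'cup'] (min_width=17, slack=2)
Line 4: ['heart', 'wolf', 'so'] (min_width=13, slack=6)
Total lines: 4

Answer: 4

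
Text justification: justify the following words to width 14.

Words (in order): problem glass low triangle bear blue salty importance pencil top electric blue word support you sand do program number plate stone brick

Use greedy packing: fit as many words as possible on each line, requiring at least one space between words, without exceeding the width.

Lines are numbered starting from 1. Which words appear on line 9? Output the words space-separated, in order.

Answer: you sand do

Derivation:
Line 1: ['problem', 'glass'] (min_width=13, slack=1)
Line 2: ['low', 'triangle'] (min_width=12, slack=2)
Line 3: ['bear', 'blue'] (min_width=9, slack=5)
Line 4: ['salty'] (min_width=5, slack=9)
Line 5: ['importance'] (min_width=10, slack=4)
Line 6: ['pencil', 'top'] (min_width=10, slack=4)
Line 7: ['electric', 'blue'] (min_width=13, slack=1)
Line 8: ['word', 'support'] (min_width=12, slack=2)
Line 9: ['you', 'sand', 'do'] (min_width=11, slack=3)
Line 10: ['program', 'number'] (min_width=14, slack=0)
Line 11: ['plate', 'stone'] (min_width=11, slack=3)
Line 12: ['brick'] (min_width=5, slack=9)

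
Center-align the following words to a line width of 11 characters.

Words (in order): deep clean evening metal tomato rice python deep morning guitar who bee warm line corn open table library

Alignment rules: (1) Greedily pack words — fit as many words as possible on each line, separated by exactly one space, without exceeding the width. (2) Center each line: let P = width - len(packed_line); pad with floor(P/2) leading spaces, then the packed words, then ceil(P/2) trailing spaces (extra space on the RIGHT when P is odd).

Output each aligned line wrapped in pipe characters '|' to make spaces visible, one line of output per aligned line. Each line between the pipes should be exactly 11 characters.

Answer: |deep clean |
|  evening  |
|   metal   |
|tomato rice|
|python deep|
|  morning  |
|guitar who |
| bee warm  |
| line corn |
|open table |
|  library  |

Derivation:
Line 1: ['deep', 'clean'] (min_width=10, slack=1)
Line 2: ['evening'] (min_width=7, slack=4)
Line 3: ['metal'] (min_width=5, slack=6)
Line 4: ['tomato', 'rice'] (min_width=11, slack=0)
Line 5: ['python', 'deep'] (min_width=11, slack=0)
Line 6: ['morning'] (min_width=7, slack=4)
Line 7: ['guitar', 'who'] (min_width=10, slack=1)
Line 8: ['bee', 'warm'] (min_width=8, slack=3)
Line 9: ['line', 'corn'] (min_width=9, slack=2)
Line 10: ['open', 'table'] (min_width=10, slack=1)
Line 11: ['library'] (min_width=7, slack=4)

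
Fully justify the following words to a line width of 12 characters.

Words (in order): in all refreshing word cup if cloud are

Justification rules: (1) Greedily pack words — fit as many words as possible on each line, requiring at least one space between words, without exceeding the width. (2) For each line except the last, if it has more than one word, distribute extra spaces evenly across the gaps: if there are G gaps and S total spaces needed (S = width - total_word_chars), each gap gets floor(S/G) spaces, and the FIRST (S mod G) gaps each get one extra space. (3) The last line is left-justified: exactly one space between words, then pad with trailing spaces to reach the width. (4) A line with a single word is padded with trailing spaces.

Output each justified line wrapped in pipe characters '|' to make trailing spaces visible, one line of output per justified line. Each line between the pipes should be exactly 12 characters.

Answer: |in       all|
|refreshing  |
|word  cup if|
|cloud are   |

Derivation:
Line 1: ['in', 'all'] (min_width=6, slack=6)
Line 2: ['refreshing'] (min_width=10, slack=2)
Line 3: ['word', 'cup', 'if'] (min_width=11, slack=1)
Line 4: ['cloud', 'are'] (min_width=9, slack=3)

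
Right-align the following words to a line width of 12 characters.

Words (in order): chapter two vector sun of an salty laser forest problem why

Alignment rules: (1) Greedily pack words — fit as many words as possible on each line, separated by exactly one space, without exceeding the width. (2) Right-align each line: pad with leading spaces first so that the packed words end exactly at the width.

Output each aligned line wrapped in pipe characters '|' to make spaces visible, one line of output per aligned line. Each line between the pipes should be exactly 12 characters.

Answer: | chapter two|
|  vector sun|
| of an salty|
|laser forest|
| problem why|

Derivation:
Line 1: ['chapter', 'two'] (min_width=11, slack=1)
Line 2: ['vector', 'sun'] (min_width=10, slack=2)
Line 3: ['of', 'an', 'salty'] (min_width=11, slack=1)
Line 4: ['laser', 'forest'] (min_width=12, slack=0)
Line 5: ['problem', 'why'] (min_width=11, slack=1)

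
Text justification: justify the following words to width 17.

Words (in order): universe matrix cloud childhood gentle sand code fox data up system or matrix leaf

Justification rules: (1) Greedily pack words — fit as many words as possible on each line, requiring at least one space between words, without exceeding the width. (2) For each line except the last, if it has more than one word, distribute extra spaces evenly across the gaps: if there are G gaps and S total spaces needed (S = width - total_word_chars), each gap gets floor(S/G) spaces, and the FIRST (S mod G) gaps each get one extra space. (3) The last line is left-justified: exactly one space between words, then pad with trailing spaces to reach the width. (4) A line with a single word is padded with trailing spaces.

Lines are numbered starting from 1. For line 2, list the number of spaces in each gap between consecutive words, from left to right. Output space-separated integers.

Line 1: ['universe', 'matrix'] (min_width=15, slack=2)
Line 2: ['cloud', 'childhood'] (min_width=15, slack=2)
Line 3: ['gentle', 'sand', 'code'] (min_width=16, slack=1)
Line 4: ['fox', 'data', 'up'] (min_width=11, slack=6)
Line 5: ['system', 'or', 'matrix'] (min_width=16, slack=1)
Line 6: ['leaf'] (min_width=4, slack=13)

Answer: 3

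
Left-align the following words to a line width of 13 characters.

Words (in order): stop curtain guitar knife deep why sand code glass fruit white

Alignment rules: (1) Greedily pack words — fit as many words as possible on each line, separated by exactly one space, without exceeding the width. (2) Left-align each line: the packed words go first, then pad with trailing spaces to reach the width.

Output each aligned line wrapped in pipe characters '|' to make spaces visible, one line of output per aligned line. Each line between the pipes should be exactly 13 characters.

Line 1: ['stop', 'curtain'] (min_width=12, slack=1)
Line 2: ['guitar', 'knife'] (min_width=12, slack=1)
Line 3: ['deep', 'why', 'sand'] (min_width=13, slack=0)
Line 4: ['code', 'glass'] (min_width=10, slack=3)
Line 5: ['fruit', 'white'] (min_width=11, slack=2)

Answer: |stop curtain |
|guitar knife |
|deep why sand|
|code glass   |
|fruit white  |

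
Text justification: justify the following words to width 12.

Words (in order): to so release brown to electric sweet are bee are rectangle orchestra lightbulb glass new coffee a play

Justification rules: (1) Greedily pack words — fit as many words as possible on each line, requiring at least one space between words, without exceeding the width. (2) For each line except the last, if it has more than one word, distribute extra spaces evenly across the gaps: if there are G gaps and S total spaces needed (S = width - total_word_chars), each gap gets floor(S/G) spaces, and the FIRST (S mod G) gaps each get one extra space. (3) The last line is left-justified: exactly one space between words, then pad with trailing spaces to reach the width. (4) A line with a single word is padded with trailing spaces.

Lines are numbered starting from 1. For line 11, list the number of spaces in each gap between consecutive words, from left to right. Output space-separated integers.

Answer: 5

Derivation:
Line 1: ['to', 'so'] (min_width=5, slack=7)
Line 2: ['release'] (min_width=7, slack=5)
Line 3: ['brown', 'to'] (min_width=8, slack=4)
Line 4: ['electric'] (min_width=8, slack=4)
Line 5: ['sweet', 'are'] (min_width=9, slack=3)
Line 6: ['bee', 'are'] (min_width=7, slack=5)
Line 7: ['rectangle'] (min_width=9, slack=3)
Line 8: ['orchestra'] (min_width=9, slack=3)
Line 9: ['lightbulb'] (min_width=9, slack=3)
Line 10: ['glass', 'new'] (min_width=9, slack=3)
Line 11: ['coffee', 'a'] (min_width=8, slack=4)
Line 12: ['play'] (min_width=4, slack=8)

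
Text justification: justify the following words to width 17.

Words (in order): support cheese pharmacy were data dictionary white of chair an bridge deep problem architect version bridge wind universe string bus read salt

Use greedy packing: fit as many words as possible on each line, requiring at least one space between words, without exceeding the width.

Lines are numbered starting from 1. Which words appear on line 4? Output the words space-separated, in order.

Line 1: ['support', 'cheese'] (min_width=14, slack=3)
Line 2: ['pharmacy', 'were'] (min_width=13, slack=4)
Line 3: ['data', 'dictionary'] (min_width=15, slack=2)
Line 4: ['white', 'of', 'chair', 'an'] (min_width=17, slack=0)
Line 5: ['bridge', 'deep'] (min_width=11, slack=6)
Line 6: ['problem', 'architect'] (min_width=17, slack=0)
Line 7: ['version', 'bridge'] (min_width=14, slack=3)
Line 8: ['wind', 'universe'] (min_width=13, slack=4)
Line 9: ['string', 'bus', 'read'] (min_width=15, slack=2)
Line 10: ['salt'] (min_width=4, slack=13)

Answer: white of chair an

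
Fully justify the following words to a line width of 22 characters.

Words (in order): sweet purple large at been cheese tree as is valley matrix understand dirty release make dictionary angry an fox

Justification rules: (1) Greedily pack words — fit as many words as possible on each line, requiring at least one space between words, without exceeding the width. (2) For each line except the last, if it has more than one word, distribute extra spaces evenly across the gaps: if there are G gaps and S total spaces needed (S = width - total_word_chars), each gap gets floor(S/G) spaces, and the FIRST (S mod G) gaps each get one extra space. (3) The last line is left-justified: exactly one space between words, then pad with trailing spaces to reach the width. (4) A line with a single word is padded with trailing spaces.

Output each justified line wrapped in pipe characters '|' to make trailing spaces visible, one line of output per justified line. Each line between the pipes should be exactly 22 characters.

Answer: |sweet  purple large at|
|been cheese tree as is|
|valley          matrix|
|understand       dirty|
|release           make|
|dictionary   angry  an|
|fox                   |

Derivation:
Line 1: ['sweet', 'purple', 'large', 'at'] (min_width=21, slack=1)
Line 2: ['been', 'cheese', 'tree', 'as', 'is'] (min_width=22, slack=0)
Line 3: ['valley', 'matrix'] (min_width=13, slack=9)
Line 4: ['understand', 'dirty'] (min_width=16, slack=6)
Line 5: ['release', 'make'] (min_width=12, slack=10)
Line 6: ['dictionary', 'angry', 'an'] (min_width=19, slack=3)
Line 7: ['fox'] (min_width=3, slack=19)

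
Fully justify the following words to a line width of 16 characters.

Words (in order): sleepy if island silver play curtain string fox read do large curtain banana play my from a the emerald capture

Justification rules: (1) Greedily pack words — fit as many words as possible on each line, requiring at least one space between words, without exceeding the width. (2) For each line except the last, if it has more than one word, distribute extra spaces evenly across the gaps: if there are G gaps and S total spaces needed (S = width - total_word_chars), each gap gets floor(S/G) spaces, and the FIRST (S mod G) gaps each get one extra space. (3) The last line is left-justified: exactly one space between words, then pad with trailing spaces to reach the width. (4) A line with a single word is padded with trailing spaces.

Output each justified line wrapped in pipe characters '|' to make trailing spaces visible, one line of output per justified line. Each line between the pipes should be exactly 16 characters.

Line 1: ['sleepy', 'if', 'island'] (min_width=16, slack=0)
Line 2: ['silver', 'play'] (min_width=11, slack=5)
Line 3: ['curtain', 'string'] (min_width=14, slack=2)
Line 4: ['fox', 'read', 'do'] (min_width=11, slack=5)
Line 5: ['large', 'curtain'] (min_width=13, slack=3)
Line 6: ['banana', 'play', 'my'] (min_width=14, slack=2)
Line 7: ['from', 'a', 'the'] (min_width=10, slack=6)
Line 8: ['emerald', 'capture'] (min_width=15, slack=1)

Answer: |sleepy if island|
|silver      play|
|curtain   string|
|fox    read   do|
|large    curtain|
|banana  play  my|
|from    a    the|
|emerald capture |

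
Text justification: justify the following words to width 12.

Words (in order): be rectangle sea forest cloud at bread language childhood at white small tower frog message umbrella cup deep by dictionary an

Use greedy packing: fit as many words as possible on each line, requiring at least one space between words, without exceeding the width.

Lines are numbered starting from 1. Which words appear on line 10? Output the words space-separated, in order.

Line 1: ['be', 'rectangle'] (min_width=12, slack=0)
Line 2: ['sea', 'forest'] (min_width=10, slack=2)
Line 3: ['cloud', 'at'] (min_width=8, slack=4)
Line 4: ['bread'] (min_width=5, slack=7)
Line 5: ['language'] (min_width=8, slack=4)
Line 6: ['childhood', 'at'] (min_width=12, slack=0)
Line 7: ['white', 'small'] (min_width=11, slack=1)
Line 8: ['tower', 'frog'] (min_width=10, slack=2)
Line 9: ['message'] (min_width=7, slack=5)
Line 10: ['umbrella', 'cup'] (min_width=12, slack=0)
Line 11: ['deep', 'by'] (min_width=7, slack=5)
Line 12: ['dictionary'] (min_width=10, slack=2)
Line 13: ['an'] (min_width=2, slack=10)

Answer: umbrella cup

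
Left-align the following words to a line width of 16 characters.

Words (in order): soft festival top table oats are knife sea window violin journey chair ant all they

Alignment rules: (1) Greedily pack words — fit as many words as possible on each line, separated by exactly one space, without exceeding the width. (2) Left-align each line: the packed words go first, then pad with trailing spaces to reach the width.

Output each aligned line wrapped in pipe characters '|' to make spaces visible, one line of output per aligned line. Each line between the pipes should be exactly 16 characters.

Answer: |soft festival   |
|top table oats  |
|are knife sea   |
|window violin   |
|journey chair   |
|ant all they    |

Derivation:
Line 1: ['soft', 'festival'] (min_width=13, slack=3)
Line 2: ['top', 'table', 'oats'] (min_width=14, slack=2)
Line 3: ['are', 'knife', 'sea'] (min_width=13, slack=3)
Line 4: ['window', 'violin'] (min_width=13, slack=3)
Line 5: ['journey', 'chair'] (min_width=13, slack=3)
Line 6: ['ant', 'all', 'they'] (min_width=12, slack=4)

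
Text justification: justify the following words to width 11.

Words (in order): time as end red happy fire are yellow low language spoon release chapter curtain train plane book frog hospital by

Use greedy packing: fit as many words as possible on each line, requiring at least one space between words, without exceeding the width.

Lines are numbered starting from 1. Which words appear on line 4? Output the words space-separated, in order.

Answer: yellow low

Derivation:
Line 1: ['time', 'as', 'end'] (min_width=11, slack=0)
Line 2: ['red', 'happy'] (min_width=9, slack=2)
Line 3: ['fire', 'are'] (min_width=8, slack=3)
Line 4: ['yellow', 'low'] (min_width=10, slack=1)
Line 5: ['language'] (min_width=8, slack=3)
Line 6: ['spoon'] (min_width=5, slack=6)
Line 7: ['release'] (min_width=7, slack=4)
Line 8: ['chapter'] (min_width=7, slack=4)
Line 9: ['curtain'] (min_width=7, slack=4)
Line 10: ['train', 'plane'] (min_width=11, slack=0)
Line 11: ['book', 'frog'] (min_width=9, slack=2)
Line 12: ['hospital', 'by'] (min_width=11, slack=0)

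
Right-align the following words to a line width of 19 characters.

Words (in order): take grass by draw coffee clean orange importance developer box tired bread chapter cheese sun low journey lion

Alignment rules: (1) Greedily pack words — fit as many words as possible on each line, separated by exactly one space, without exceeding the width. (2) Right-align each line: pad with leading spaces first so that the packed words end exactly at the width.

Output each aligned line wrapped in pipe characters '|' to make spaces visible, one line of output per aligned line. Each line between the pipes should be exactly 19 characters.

Line 1: ['take', 'grass', 'by', 'draw'] (min_width=18, slack=1)
Line 2: ['coffee', 'clean', 'orange'] (min_width=19, slack=0)
Line 3: ['importance'] (min_width=10, slack=9)
Line 4: ['developer', 'box', 'tired'] (min_width=19, slack=0)
Line 5: ['bread', 'chapter'] (min_width=13, slack=6)
Line 6: ['cheese', 'sun', 'low'] (min_width=14, slack=5)
Line 7: ['journey', 'lion'] (min_width=12, slack=7)

Answer: | take grass by draw|
|coffee clean orange|
|         importance|
|developer box tired|
|      bread chapter|
|     cheese sun low|
|       journey lion|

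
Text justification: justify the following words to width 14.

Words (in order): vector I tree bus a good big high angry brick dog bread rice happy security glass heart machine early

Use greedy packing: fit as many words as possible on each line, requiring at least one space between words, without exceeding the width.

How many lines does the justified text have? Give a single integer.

Answer: 8

Derivation:
Line 1: ['vector', 'I', 'tree'] (min_width=13, slack=1)
Line 2: ['bus', 'a', 'good', 'big'] (min_width=14, slack=0)
Line 3: ['high', 'angry'] (min_width=10, slack=4)
Line 4: ['brick', 'dog'] (min_width=9, slack=5)
Line 5: ['bread', 'rice'] (min_width=10, slack=4)
Line 6: ['happy', 'security'] (min_width=14, slack=0)
Line 7: ['glass', 'heart'] (min_width=11, slack=3)
Line 8: ['machine', 'early'] (min_width=13, slack=1)
Total lines: 8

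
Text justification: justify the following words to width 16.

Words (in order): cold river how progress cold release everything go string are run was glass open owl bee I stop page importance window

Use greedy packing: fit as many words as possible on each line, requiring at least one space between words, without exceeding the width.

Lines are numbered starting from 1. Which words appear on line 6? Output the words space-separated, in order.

Answer: was glass open

Derivation:
Line 1: ['cold', 'river', 'how'] (min_width=14, slack=2)
Line 2: ['progress', 'cold'] (min_width=13, slack=3)
Line 3: ['release'] (min_width=7, slack=9)
Line 4: ['everything', 'go'] (min_width=13, slack=3)
Line 5: ['string', 'are', 'run'] (min_width=14, slack=2)
Line 6: ['was', 'glass', 'open'] (min_width=14, slack=2)
Line 7: ['owl', 'bee', 'I', 'stop'] (min_width=14, slack=2)
Line 8: ['page', 'importance'] (min_width=15, slack=1)
Line 9: ['window'] (min_width=6, slack=10)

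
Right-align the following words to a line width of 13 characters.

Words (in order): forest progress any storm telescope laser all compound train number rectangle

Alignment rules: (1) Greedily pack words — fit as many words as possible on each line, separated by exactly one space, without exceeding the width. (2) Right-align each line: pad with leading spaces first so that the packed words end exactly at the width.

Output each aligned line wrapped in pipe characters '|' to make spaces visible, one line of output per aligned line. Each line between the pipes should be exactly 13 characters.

Line 1: ['forest'] (min_width=6, slack=7)
Line 2: ['progress', 'any'] (min_width=12, slack=1)
Line 3: ['storm'] (min_width=5, slack=8)
Line 4: ['telescope'] (min_width=9, slack=4)
Line 5: ['laser', 'all'] (min_width=9, slack=4)
Line 6: ['compound'] (min_width=8, slack=5)
Line 7: ['train', 'number'] (min_width=12, slack=1)
Line 8: ['rectangle'] (min_width=9, slack=4)

Answer: |       forest|
| progress any|
|        storm|
|    telescope|
|    laser all|
|     compound|
| train number|
|    rectangle|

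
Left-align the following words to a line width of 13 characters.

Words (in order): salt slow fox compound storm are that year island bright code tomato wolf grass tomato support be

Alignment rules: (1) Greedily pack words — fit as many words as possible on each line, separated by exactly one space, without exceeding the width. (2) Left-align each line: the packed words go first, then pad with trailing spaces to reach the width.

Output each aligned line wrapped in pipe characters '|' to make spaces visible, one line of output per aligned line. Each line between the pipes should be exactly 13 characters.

Line 1: ['salt', 'slow', 'fox'] (min_width=13, slack=0)
Line 2: ['compound'] (min_width=8, slack=5)
Line 3: ['storm', 'are'] (min_width=9, slack=4)
Line 4: ['that', 'year'] (min_width=9, slack=4)
Line 5: ['island', 'bright'] (min_width=13, slack=0)
Line 6: ['code', 'tomato'] (min_width=11, slack=2)
Line 7: ['wolf', 'grass'] (min_width=10, slack=3)
Line 8: ['tomato'] (min_width=6, slack=7)
Line 9: ['support', 'be'] (min_width=10, slack=3)

Answer: |salt slow fox|
|compound     |
|storm are    |
|that year    |
|island bright|
|code tomato  |
|wolf grass   |
|tomato       |
|support be   |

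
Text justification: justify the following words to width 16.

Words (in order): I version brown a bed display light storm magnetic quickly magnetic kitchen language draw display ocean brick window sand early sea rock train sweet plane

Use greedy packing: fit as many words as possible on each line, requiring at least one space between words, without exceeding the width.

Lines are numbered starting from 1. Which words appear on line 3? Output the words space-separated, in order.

Answer: light storm

Derivation:
Line 1: ['I', 'version', 'brown'] (min_width=15, slack=1)
Line 2: ['a', 'bed', 'display'] (min_width=13, slack=3)
Line 3: ['light', 'storm'] (min_width=11, slack=5)
Line 4: ['magnetic', 'quickly'] (min_width=16, slack=0)
Line 5: ['magnetic', 'kitchen'] (min_width=16, slack=0)
Line 6: ['language', 'draw'] (min_width=13, slack=3)
Line 7: ['display', 'ocean'] (min_width=13, slack=3)
Line 8: ['brick', 'window'] (min_width=12, slack=4)
Line 9: ['sand', 'early', 'sea'] (min_width=14, slack=2)
Line 10: ['rock', 'train', 'sweet'] (min_width=16, slack=0)
Line 11: ['plane'] (min_width=5, slack=11)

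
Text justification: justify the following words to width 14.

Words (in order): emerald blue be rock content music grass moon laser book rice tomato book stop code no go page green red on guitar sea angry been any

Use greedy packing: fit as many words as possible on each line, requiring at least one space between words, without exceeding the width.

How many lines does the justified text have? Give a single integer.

Answer: 11

Derivation:
Line 1: ['emerald', 'blue'] (min_width=12, slack=2)
Line 2: ['be', 'rock'] (min_width=7, slack=7)
Line 3: ['content', 'music'] (min_width=13, slack=1)
Line 4: ['grass', 'moon'] (min_width=10, slack=4)
Line 5: ['laser', 'book'] (min_width=10, slack=4)
Line 6: ['rice', 'tomato'] (min_width=11, slack=3)
Line 7: ['book', 'stop', 'code'] (min_width=14, slack=0)
Line 8: ['no', 'go', 'page'] (min_width=10, slack=4)
Line 9: ['green', 'red', 'on'] (min_width=12, slack=2)
Line 10: ['guitar', 'sea'] (min_width=10, slack=4)
Line 11: ['angry', 'been', 'any'] (min_width=14, slack=0)
Total lines: 11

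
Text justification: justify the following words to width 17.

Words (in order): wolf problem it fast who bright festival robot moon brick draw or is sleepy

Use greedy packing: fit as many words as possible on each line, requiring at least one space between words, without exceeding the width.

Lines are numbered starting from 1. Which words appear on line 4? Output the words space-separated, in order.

Line 1: ['wolf', 'problem', 'it'] (min_width=15, slack=2)
Line 2: ['fast', 'who', 'bright'] (min_width=15, slack=2)
Line 3: ['festival', 'robot'] (min_width=14, slack=3)
Line 4: ['moon', 'brick', 'draw'] (min_width=15, slack=2)
Line 5: ['or', 'is', 'sleepy'] (min_width=12, slack=5)

Answer: moon brick draw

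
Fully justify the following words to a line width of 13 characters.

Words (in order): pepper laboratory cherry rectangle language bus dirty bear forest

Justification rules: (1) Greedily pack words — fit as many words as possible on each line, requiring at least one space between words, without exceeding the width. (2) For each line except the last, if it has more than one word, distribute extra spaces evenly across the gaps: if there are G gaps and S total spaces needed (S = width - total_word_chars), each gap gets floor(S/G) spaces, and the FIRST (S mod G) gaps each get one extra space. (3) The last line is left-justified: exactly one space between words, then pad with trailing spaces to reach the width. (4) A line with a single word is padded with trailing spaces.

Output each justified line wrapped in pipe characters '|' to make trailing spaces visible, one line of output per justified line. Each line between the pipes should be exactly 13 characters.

Answer: |pepper       |
|laboratory   |
|cherry       |
|rectangle    |
|language  bus|
|dirty    bear|
|forest       |

Derivation:
Line 1: ['pepper'] (min_width=6, slack=7)
Line 2: ['laboratory'] (min_width=10, slack=3)
Line 3: ['cherry'] (min_width=6, slack=7)
Line 4: ['rectangle'] (min_width=9, slack=4)
Line 5: ['language', 'bus'] (min_width=12, slack=1)
Line 6: ['dirty', 'bear'] (min_width=10, slack=3)
Line 7: ['forest'] (min_width=6, slack=7)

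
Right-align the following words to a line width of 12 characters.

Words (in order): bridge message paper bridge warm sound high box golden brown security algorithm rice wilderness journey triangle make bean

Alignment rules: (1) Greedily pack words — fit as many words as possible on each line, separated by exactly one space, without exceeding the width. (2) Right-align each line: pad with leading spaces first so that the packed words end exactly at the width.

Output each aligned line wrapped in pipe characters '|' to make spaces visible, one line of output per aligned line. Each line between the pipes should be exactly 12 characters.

Line 1: ['bridge'] (min_width=6, slack=6)
Line 2: ['message'] (min_width=7, slack=5)
Line 3: ['paper', 'bridge'] (min_width=12, slack=0)
Line 4: ['warm', 'sound'] (min_width=10, slack=2)
Line 5: ['high', 'box'] (min_width=8, slack=4)
Line 6: ['golden', 'brown'] (min_width=12, slack=0)
Line 7: ['security'] (min_width=8, slack=4)
Line 8: ['algorithm'] (min_width=9, slack=3)
Line 9: ['rice'] (min_width=4, slack=8)
Line 10: ['wilderness'] (min_width=10, slack=2)
Line 11: ['journey'] (min_width=7, slack=5)
Line 12: ['triangle'] (min_width=8, slack=4)
Line 13: ['make', 'bean'] (min_width=9, slack=3)

Answer: |      bridge|
|     message|
|paper bridge|
|  warm sound|
|    high box|
|golden brown|
|    security|
|   algorithm|
|        rice|
|  wilderness|
|     journey|
|    triangle|
|   make bean|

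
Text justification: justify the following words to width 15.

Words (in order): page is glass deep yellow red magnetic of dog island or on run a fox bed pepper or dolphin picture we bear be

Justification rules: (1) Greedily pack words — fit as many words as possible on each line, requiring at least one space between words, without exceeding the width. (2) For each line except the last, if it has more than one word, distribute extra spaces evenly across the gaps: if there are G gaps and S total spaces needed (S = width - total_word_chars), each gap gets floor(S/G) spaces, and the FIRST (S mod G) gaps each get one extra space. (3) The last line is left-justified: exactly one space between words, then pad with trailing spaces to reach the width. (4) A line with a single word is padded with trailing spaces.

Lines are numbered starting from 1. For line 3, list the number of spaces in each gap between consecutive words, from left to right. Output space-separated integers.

Answer: 1 1

Derivation:
Line 1: ['page', 'is', 'glass'] (min_width=13, slack=2)
Line 2: ['deep', 'yellow', 'red'] (min_width=15, slack=0)
Line 3: ['magnetic', 'of', 'dog'] (min_width=15, slack=0)
Line 4: ['island', 'or', 'on'] (min_width=12, slack=3)
Line 5: ['run', 'a', 'fox', 'bed'] (min_width=13, slack=2)
Line 6: ['pepper', 'or'] (min_width=9, slack=6)
Line 7: ['dolphin', 'picture'] (min_width=15, slack=0)
Line 8: ['we', 'bear', 'be'] (min_width=10, slack=5)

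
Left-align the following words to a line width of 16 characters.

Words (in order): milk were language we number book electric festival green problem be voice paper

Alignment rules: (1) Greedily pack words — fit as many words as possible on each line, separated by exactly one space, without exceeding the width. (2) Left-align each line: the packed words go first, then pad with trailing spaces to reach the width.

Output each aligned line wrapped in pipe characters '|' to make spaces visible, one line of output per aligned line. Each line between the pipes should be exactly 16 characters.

Answer: |milk were       |
|language we     |
|number book     |
|electric        |
|festival green  |
|problem be voice|
|paper           |

Derivation:
Line 1: ['milk', 'were'] (min_width=9, slack=7)
Line 2: ['language', 'we'] (min_width=11, slack=5)
Line 3: ['number', 'book'] (min_width=11, slack=5)
Line 4: ['electric'] (min_width=8, slack=8)
Line 5: ['festival', 'green'] (min_width=14, slack=2)
Line 6: ['problem', 'be', 'voice'] (min_width=16, slack=0)
Line 7: ['paper'] (min_width=5, slack=11)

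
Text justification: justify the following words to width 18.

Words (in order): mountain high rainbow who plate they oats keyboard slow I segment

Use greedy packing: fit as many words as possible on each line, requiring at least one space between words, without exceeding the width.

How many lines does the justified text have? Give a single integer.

Answer: 4

Derivation:
Line 1: ['mountain', 'high'] (min_width=13, slack=5)
Line 2: ['rainbow', 'who', 'plate'] (min_width=17, slack=1)
Line 3: ['they', 'oats', 'keyboard'] (min_width=18, slack=0)
Line 4: ['slow', 'I', 'segment'] (min_width=14, slack=4)
Total lines: 4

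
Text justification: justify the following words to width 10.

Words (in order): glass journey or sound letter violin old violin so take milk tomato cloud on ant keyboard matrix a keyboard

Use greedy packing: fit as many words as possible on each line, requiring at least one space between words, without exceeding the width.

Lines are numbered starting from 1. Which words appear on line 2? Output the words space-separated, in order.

Answer: journey or

Derivation:
Line 1: ['glass'] (min_width=5, slack=5)
Line 2: ['journey', 'or'] (min_width=10, slack=0)
Line 3: ['sound'] (min_width=5, slack=5)
Line 4: ['letter'] (min_width=6, slack=4)
Line 5: ['violin', 'old'] (min_width=10, slack=0)
Line 6: ['violin', 'so'] (min_width=9, slack=1)
Line 7: ['take', 'milk'] (min_width=9, slack=1)
Line 8: ['tomato'] (min_width=6, slack=4)
Line 9: ['cloud', 'on'] (min_width=8, slack=2)
Line 10: ['ant'] (min_width=3, slack=7)
Line 11: ['keyboard'] (min_width=8, slack=2)
Line 12: ['matrix', 'a'] (min_width=8, slack=2)
Line 13: ['keyboard'] (min_width=8, slack=2)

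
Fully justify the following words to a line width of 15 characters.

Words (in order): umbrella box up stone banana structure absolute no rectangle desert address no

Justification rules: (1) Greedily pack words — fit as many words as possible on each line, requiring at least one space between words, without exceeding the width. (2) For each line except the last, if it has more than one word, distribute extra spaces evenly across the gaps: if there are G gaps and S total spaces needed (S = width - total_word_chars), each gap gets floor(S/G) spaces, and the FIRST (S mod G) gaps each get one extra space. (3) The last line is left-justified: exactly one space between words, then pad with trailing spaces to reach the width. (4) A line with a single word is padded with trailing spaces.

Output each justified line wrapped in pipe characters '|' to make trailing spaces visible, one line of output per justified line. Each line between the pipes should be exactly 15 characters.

Line 1: ['umbrella', 'box', 'up'] (min_width=15, slack=0)
Line 2: ['stone', 'banana'] (min_width=12, slack=3)
Line 3: ['structure'] (min_width=9, slack=6)
Line 4: ['absolute', 'no'] (min_width=11, slack=4)
Line 5: ['rectangle'] (min_width=9, slack=6)
Line 6: ['desert', 'address'] (min_width=14, slack=1)
Line 7: ['no'] (min_width=2, slack=13)

Answer: |umbrella box up|
|stone    banana|
|structure      |
|absolute     no|
|rectangle      |
|desert  address|
|no             |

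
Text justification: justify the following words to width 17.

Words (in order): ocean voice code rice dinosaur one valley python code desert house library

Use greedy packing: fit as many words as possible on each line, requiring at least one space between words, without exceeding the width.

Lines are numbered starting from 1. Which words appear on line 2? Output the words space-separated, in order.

Line 1: ['ocean', 'voice', 'code'] (min_width=16, slack=1)
Line 2: ['rice', 'dinosaur', 'one'] (min_width=17, slack=0)
Line 3: ['valley', 'python'] (min_width=13, slack=4)
Line 4: ['code', 'desert', 'house'] (min_width=17, slack=0)
Line 5: ['library'] (min_width=7, slack=10)

Answer: rice dinosaur one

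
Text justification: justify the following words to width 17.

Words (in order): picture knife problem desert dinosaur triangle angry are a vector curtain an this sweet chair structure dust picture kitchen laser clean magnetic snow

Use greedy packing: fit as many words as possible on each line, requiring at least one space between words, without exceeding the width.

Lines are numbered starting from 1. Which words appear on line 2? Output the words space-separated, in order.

Answer: problem desert

Derivation:
Line 1: ['picture', 'knife'] (min_width=13, slack=4)
Line 2: ['problem', 'desert'] (min_width=14, slack=3)
Line 3: ['dinosaur', 'triangle'] (min_width=17, slack=0)
Line 4: ['angry', 'are', 'a'] (min_width=11, slack=6)
Line 5: ['vector', 'curtain', 'an'] (min_width=17, slack=0)
Line 6: ['this', 'sweet', 'chair'] (min_width=16, slack=1)
Line 7: ['structure', 'dust'] (min_width=14, slack=3)
Line 8: ['picture', 'kitchen'] (min_width=15, slack=2)
Line 9: ['laser', 'clean'] (min_width=11, slack=6)
Line 10: ['magnetic', 'snow'] (min_width=13, slack=4)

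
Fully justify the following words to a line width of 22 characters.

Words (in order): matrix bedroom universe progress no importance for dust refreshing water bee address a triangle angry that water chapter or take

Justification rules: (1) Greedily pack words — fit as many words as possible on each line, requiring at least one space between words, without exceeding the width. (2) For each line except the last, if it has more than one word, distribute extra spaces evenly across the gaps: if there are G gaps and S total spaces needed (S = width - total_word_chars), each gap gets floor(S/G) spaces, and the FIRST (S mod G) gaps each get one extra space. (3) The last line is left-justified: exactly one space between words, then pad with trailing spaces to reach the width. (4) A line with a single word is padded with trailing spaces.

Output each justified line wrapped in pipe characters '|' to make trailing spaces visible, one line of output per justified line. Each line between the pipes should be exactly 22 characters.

Answer: |matrix         bedroom|
|universe  progress  no|
|importance   for  dust|
|refreshing  water  bee|
|address   a   triangle|
|angry    that    water|
|chapter or take       |

Derivation:
Line 1: ['matrix', 'bedroom'] (min_width=14, slack=8)
Line 2: ['universe', 'progress', 'no'] (min_width=20, slack=2)
Line 3: ['importance', 'for', 'dust'] (min_width=19, slack=3)
Line 4: ['refreshing', 'water', 'bee'] (min_width=20, slack=2)
Line 5: ['address', 'a', 'triangle'] (min_width=18, slack=4)
Line 6: ['angry', 'that', 'water'] (min_width=16, slack=6)
Line 7: ['chapter', 'or', 'take'] (min_width=15, slack=7)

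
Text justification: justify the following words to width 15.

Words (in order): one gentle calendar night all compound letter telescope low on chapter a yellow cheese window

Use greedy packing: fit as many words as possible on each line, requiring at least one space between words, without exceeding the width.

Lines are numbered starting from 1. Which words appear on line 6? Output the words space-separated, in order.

Line 1: ['one', 'gentle'] (min_width=10, slack=5)
Line 2: ['calendar', 'night'] (min_width=14, slack=1)
Line 3: ['all', 'compound'] (min_width=12, slack=3)
Line 4: ['letter'] (min_width=6, slack=9)
Line 5: ['telescope', 'low'] (min_width=13, slack=2)
Line 6: ['on', 'chapter', 'a'] (min_width=12, slack=3)
Line 7: ['yellow', 'cheese'] (min_width=13, slack=2)
Line 8: ['window'] (min_width=6, slack=9)

Answer: on chapter a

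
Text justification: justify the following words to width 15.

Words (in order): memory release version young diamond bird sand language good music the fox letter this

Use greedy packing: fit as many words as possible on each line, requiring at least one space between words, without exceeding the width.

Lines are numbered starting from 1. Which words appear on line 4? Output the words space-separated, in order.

Line 1: ['memory', 'release'] (min_width=14, slack=1)
Line 2: ['version', 'young'] (min_width=13, slack=2)
Line 3: ['diamond', 'bird'] (min_width=12, slack=3)
Line 4: ['sand', 'language'] (min_width=13, slack=2)
Line 5: ['good', 'music', 'the'] (min_width=14, slack=1)
Line 6: ['fox', 'letter', 'this'] (min_width=15, slack=0)

Answer: sand language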